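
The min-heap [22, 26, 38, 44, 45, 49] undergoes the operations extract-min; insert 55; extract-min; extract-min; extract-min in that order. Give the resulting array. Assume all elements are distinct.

[45, 49, 55]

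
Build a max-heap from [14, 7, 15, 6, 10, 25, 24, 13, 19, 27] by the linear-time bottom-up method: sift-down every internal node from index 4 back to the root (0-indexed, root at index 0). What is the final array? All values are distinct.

[27, 19, 25, 14, 10, 15, 24, 13, 6, 7]

sift down from index 4:
  10 vs only child 27 at index 9, swap → [14, 7, 15, 6, 27, 25, 24, 13, 19, 10]
sift down from index 3:
  6 vs larger child 19 at index 8, swap → [14, 7, 15, 19, 27, 25, 24, 13, 6, 10]
sift down from index 2:
  15 vs larger child 25 at index 5, swap → [14, 7, 25, 19, 27, 15, 24, 13, 6, 10]
sift down from index 1:
  7 vs larger child 27 at index 4, swap → [14, 27, 25, 19, 7, 15, 24, 13, 6, 10]
  7 vs only child 10 at index 9, swap → [14, 27, 25, 19, 10, 15, 24, 13, 6, 7]
sift down from index 0:
  14 vs larger child 27 at index 1, swap → [27, 14, 25, 19, 10, 15, 24, 13, 6, 7]
  14 vs larger child 19 at index 3, swap → [27, 19, 25, 14, 10, 15, 24, 13, 6, 7]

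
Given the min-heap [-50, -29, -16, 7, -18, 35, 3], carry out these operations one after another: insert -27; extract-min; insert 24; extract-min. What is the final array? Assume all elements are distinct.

insert -27:
  append -27 at index 7 → [-50, -29, -16, 7, -18, 35, 3, -27]
  -27 < parent 7 at index 3, swap → [-50, -29, -16, -27, -18, 35, 3, 7]
extract-min → returns -50:
  remove root -50; move last element 7 to root → [7, -29, -16, -27, -18, 35, 3]
  7 vs smaller child -29 at index 1, swap → [-29, 7, -16, -27, -18, 35, 3]
  7 vs smaller child -27 at index 3, swap → [-29, -27, -16, 7, -18, 35, 3]
insert 24:
  append 24 at index 7 → [-29, -27, -16, 7, -18, 35, 3, 24] (no swap needed)
extract-min → returns -29:
  remove root -29; move last element 24 to root → [24, -27, -16, 7, -18, 35, 3]
  24 vs smaller child -27 at index 1, swap → [-27, 24, -16, 7, -18, 35, 3]
  24 vs smaller child -18 at index 4, swap → [-27, -18, -16, 7, 24, 35, 3]

[-27, -18, -16, 7, 24, 35, 3]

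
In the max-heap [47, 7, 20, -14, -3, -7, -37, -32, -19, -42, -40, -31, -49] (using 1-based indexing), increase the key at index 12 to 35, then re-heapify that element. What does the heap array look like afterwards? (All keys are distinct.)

[47, 7, 35, -14, -3, 20, -37, -32, -19, -42, -40, -7, -49]

set index 12 from -31 to 35 → [47, 7, 20, -14, -3, -7, -37, -32, -19, -42, -40, 35, -49]
35 > parent -7 at index 6, swap → [47, 7, 20, -14, -3, 35, -37, -32, -19, -42, -40, -7, -49]
35 > parent 20 at index 3, swap → [47, 7, 35, -14, -3, 20, -37, -32, -19, -42, -40, -7, -49]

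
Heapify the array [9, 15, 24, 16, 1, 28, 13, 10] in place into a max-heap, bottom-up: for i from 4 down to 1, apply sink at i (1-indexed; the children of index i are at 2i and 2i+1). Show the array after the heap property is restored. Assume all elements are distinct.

[28, 16, 24, 15, 1, 9, 13, 10]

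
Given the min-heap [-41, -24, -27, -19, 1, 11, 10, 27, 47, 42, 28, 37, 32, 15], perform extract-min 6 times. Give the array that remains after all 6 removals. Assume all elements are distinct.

extract-min #1 returns -41:
  remove root -41; move last element 15 to root → [15, -24, -27, -19, 1, 11, 10, 27, 47, 42, 28, 37, 32]
  15 vs smaller child -27 at index 2, swap → [-27, -24, 15, -19, 1, 11, 10, 27, 47, 42, 28, 37, 32]
  15 vs smaller child 10 at index 6, swap → [-27, -24, 10, -19, 1, 11, 15, 27, 47, 42, 28, 37, 32]
extract-min #2 returns -27:
  remove root -27; move last element 32 to root → [32, -24, 10, -19, 1, 11, 15, 27, 47, 42, 28, 37]
  32 vs smaller child -24 at index 1, swap → [-24, 32, 10, -19, 1, 11, 15, 27, 47, 42, 28, 37]
  32 vs smaller child -19 at index 3, swap → [-24, -19, 10, 32, 1, 11, 15, 27, 47, 42, 28, 37]
  32 vs smaller child 27 at index 7, swap → [-24, -19, 10, 27, 1, 11, 15, 32, 47, 42, 28, 37]
extract-min #3 returns -24:
  remove root -24; move last element 37 to root → [37, -19, 10, 27, 1, 11, 15, 32, 47, 42, 28]
  37 vs smaller child -19 at index 1, swap → [-19, 37, 10, 27, 1, 11, 15, 32, 47, 42, 28]
  37 vs smaller child 1 at index 4, swap → [-19, 1, 10, 27, 37, 11, 15, 32, 47, 42, 28]
  37 vs smaller child 28 at index 10, swap → [-19, 1, 10, 27, 28, 11, 15, 32, 47, 42, 37]
extract-min #4 returns -19:
  remove root -19; move last element 37 to root → [37, 1, 10, 27, 28, 11, 15, 32, 47, 42]
  37 vs smaller child 1 at index 1, swap → [1, 37, 10, 27, 28, 11, 15, 32, 47, 42]
  37 vs smaller child 27 at index 3, swap → [1, 27, 10, 37, 28, 11, 15, 32, 47, 42]
  37 vs smaller child 32 at index 7, swap → [1, 27, 10, 32, 28, 11, 15, 37, 47, 42]
extract-min #5 returns 1:
  remove root 1; move last element 42 to root → [42, 27, 10, 32, 28, 11, 15, 37, 47]
  42 vs smaller child 10 at index 2, swap → [10, 27, 42, 32, 28, 11, 15, 37, 47]
  42 vs smaller child 11 at index 5, swap → [10, 27, 11, 32, 28, 42, 15, 37, 47]
extract-min #6 returns 10:
  remove root 10; move last element 47 to root → [47, 27, 11, 32, 28, 42, 15, 37]
  47 vs smaller child 11 at index 2, swap → [11, 27, 47, 32, 28, 42, 15, 37]
  47 vs smaller child 15 at index 6, swap → [11, 27, 15, 32, 28, 42, 47, 37]

[11, 27, 15, 32, 28, 42, 47, 37]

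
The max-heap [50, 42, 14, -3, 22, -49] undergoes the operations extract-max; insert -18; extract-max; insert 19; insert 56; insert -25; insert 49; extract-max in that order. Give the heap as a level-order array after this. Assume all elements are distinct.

[49, -3, 22, -18, -49, 14, 19, -25]

extract-max → returns 50:
  remove root 50; move last element -49 to root → [-49, 42, 14, -3, 22]
  -49 vs larger child 42 at index 1, swap → [42, -49, 14, -3, 22]
  -49 vs larger child 22 at index 4, swap → [42, 22, 14, -3, -49]
insert -18:
  append -18 at index 5 → [42, 22, 14, -3, -49, -18] (no swap needed)
extract-max → returns 42:
  remove root 42; move last element -18 to root → [-18, 22, 14, -3, -49]
  -18 vs larger child 22 at index 1, swap → [22, -18, 14, -3, -49]
  -18 vs larger child -3 at index 3, swap → [22, -3, 14, -18, -49]
insert 19:
  append 19 at index 5 → [22, -3, 14, -18, -49, 19]
  19 > parent 14 at index 2, swap → [22, -3, 19, -18, -49, 14]
insert 56:
  append 56 at index 6 → [22, -3, 19, -18, -49, 14, 56]
  56 > parent 19 at index 2, swap → [22, -3, 56, -18, -49, 14, 19]
  56 > parent 22 at index 0, swap → [56, -3, 22, -18, -49, 14, 19]
insert -25:
  append -25 at index 7 → [56, -3, 22, -18, -49, 14, 19, -25] (no swap needed)
insert 49:
  append 49 at index 8 → [56, -3, 22, -18, -49, 14, 19, -25, 49]
  49 > parent -18 at index 3, swap → [56, -3, 22, 49, -49, 14, 19, -25, -18]
  49 > parent -3 at index 1, swap → [56, 49, 22, -3, -49, 14, 19, -25, -18]
extract-max → returns 56:
  remove root 56; move last element -18 to root → [-18, 49, 22, -3, -49, 14, 19, -25]
  -18 vs larger child 49 at index 1, swap → [49, -18, 22, -3, -49, 14, 19, -25]
  -18 vs larger child -3 at index 3, swap → [49, -3, 22, -18, -49, 14, 19, -25]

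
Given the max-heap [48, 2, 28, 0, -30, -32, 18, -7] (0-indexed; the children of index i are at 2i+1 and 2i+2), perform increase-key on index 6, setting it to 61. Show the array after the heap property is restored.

[61, 2, 48, 0, -30, -32, 28, -7]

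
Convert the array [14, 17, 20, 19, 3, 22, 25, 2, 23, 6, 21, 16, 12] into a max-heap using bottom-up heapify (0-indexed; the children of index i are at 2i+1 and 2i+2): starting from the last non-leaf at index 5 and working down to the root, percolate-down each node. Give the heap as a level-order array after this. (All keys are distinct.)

[25, 23, 22, 19, 21, 16, 20, 2, 17, 6, 3, 14, 12]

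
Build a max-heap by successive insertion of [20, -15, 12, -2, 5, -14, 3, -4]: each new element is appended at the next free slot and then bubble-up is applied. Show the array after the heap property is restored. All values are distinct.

Insert 20:
  append 20 at index 0 → [20] (no swap needed)
Insert -15:
  append -15 at index 1 → [20, -15] (no swap needed)
Insert 12:
  append 12 at index 2 → [20, -15, 12] (no swap needed)
Insert -2:
  append -2 at index 3 → [20, -15, 12, -2]
  -2 > parent -15 at index 1, swap → [20, -2, 12, -15]
Insert 5:
  append 5 at index 4 → [20, -2, 12, -15, 5]
  5 > parent -2 at index 1, swap → [20, 5, 12, -15, -2]
Insert -14:
  append -14 at index 5 → [20, 5, 12, -15, -2, -14] (no swap needed)
Insert 3:
  append 3 at index 6 → [20, 5, 12, -15, -2, -14, 3] (no swap needed)
Insert -4:
  append -4 at index 7 → [20, 5, 12, -15, -2, -14, 3, -4]
  -4 > parent -15 at index 3, swap → [20, 5, 12, -4, -2, -14, 3, -15]

[20, 5, 12, -4, -2, -14, 3, -15]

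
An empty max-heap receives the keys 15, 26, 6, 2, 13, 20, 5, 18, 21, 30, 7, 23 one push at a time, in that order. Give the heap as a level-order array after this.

[30, 26, 23, 18, 21, 20, 5, 2, 15, 13, 7, 6]

Insert 15:
  append 15 at index 0 → [15] (no swap needed)
Insert 26:
  append 26 at index 1 → [15, 26]
  26 > parent 15 at index 0, swap → [26, 15]
Insert 6:
  append 6 at index 2 → [26, 15, 6] (no swap needed)
Insert 2:
  append 2 at index 3 → [26, 15, 6, 2] (no swap needed)
Insert 13:
  append 13 at index 4 → [26, 15, 6, 2, 13] (no swap needed)
Insert 20:
  append 20 at index 5 → [26, 15, 6, 2, 13, 20]
  20 > parent 6 at index 2, swap → [26, 15, 20, 2, 13, 6]
Insert 5:
  append 5 at index 6 → [26, 15, 20, 2, 13, 6, 5] (no swap needed)
Insert 18:
  append 18 at index 7 → [26, 15, 20, 2, 13, 6, 5, 18]
  18 > parent 2 at index 3, swap → [26, 15, 20, 18, 13, 6, 5, 2]
  18 > parent 15 at index 1, swap → [26, 18, 20, 15, 13, 6, 5, 2]
Insert 21:
  append 21 at index 8 → [26, 18, 20, 15, 13, 6, 5, 2, 21]
  21 > parent 15 at index 3, swap → [26, 18, 20, 21, 13, 6, 5, 2, 15]
  21 > parent 18 at index 1, swap → [26, 21, 20, 18, 13, 6, 5, 2, 15]
Insert 30:
  append 30 at index 9 → [26, 21, 20, 18, 13, 6, 5, 2, 15, 30]
  30 > parent 13 at index 4, swap → [26, 21, 20, 18, 30, 6, 5, 2, 15, 13]
  30 > parent 21 at index 1, swap → [26, 30, 20, 18, 21, 6, 5, 2, 15, 13]
  30 > parent 26 at index 0, swap → [30, 26, 20, 18, 21, 6, 5, 2, 15, 13]
Insert 7:
  append 7 at index 10 → [30, 26, 20, 18, 21, 6, 5, 2, 15, 13, 7] (no swap needed)
Insert 23:
  append 23 at index 11 → [30, 26, 20, 18, 21, 6, 5, 2, 15, 13, 7, 23]
  23 > parent 6 at index 5, swap → [30, 26, 20, 18, 21, 23, 5, 2, 15, 13, 7, 6]
  23 > parent 20 at index 2, swap → [30, 26, 23, 18, 21, 20, 5, 2, 15, 13, 7, 6]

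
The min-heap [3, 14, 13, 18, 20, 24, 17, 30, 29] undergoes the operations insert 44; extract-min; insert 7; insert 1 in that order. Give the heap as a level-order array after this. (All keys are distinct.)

[1, 7, 17, 18, 13, 24, 44, 30, 29, 20, 14]

insert 44:
  append 44 at index 9 → [3, 14, 13, 18, 20, 24, 17, 30, 29, 44] (no swap needed)
extract-min → returns 3:
  remove root 3; move last element 44 to root → [44, 14, 13, 18, 20, 24, 17, 30, 29]
  44 vs smaller child 13 at index 2, swap → [13, 14, 44, 18, 20, 24, 17, 30, 29]
  44 vs smaller child 17 at index 6, swap → [13, 14, 17, 18, 20, 24, 44, 30, 29]
insert 7:
  append 7 at index 9 → [13, 14, 17, 18, 20, 24, 44, 30, 29, 7]
  7 < parent 20 at index 4, swap → [13, 14, 17, 18, 7, 24, 44, 30, 29, 20]
  7 < parent 14 at index 1, swap → [13, 7, 17, 18, 14, 24, 44, 30, 29, 20]
  7 < parent 13 at index 0, swap → [7, 13, 17, 18, 14, 24, 44, 30, 29, 20]
insert 1:
  append 1 at index 10 → [7, 13, 17, 18, 14, 24, 44, 30, 29, 20, 1]
  1 < parent 14 at index 4, swap → [7, 13, 17, 18, 1, 24, 44, 30, 29, 20, 14]
  1 < parent 13 at index 1, swap → [7, 1, 17, 18, 13, 24, 44, 30, 29, 20, 14]
  1 < parent 7 at index 0, swap → [1, 7, 17, 18, 13, 24, 44, 30, 29, 20, 14]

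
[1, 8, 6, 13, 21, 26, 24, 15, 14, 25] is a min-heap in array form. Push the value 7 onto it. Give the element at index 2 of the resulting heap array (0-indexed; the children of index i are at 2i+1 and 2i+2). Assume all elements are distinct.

6

append 7 at index 10 → [1, 8, 6, 13, 21, 26, 24, 15, 14, 25, 7]
7 < parent 21 at index 4, swap → [1, 8, 6, 13, 7, 26, 24, 15, 14, 25, 21]
7 < parent 8 at index 1, swap → [1, 7, 6, 13, 8, 26, 24, 15, 14, 25, 21]
resulting array: [1, 7, 6, 13, 8, 26, 24, 15, 14, 25, 21]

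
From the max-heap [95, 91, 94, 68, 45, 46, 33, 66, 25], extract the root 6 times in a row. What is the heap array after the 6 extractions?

[45, 33, 25]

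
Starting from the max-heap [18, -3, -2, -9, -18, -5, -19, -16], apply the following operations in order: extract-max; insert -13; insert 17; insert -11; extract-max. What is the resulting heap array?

[-2, -3, -5, -9, -11, -16, -19, -13, -18]

extract-max → returns 18:
  remove root 18; move last element -16 to root → [-16, -3, -2, -9, -18, -5, -19]
  -16 vs larger child -2 at index 2, swap → [-2, -3, -16, -9, -18, -5, -19]
  -16 vs larger child -5 at index 5, swap → [-2, -3, -5, -9, -18, -16, -19]
insert -13:
  append -13 at index 7 → [-2, -3, -5, -9, -18, -16, -19, -13] (no swap needed)
insert 17:
  append 17 at index 8 → [-2, -3, -5, -9, -18, -16, -19, -13, 17]
  17 > parent -9 at index 3, swap → [-2, -3, -5, 17, -18, -16, -19, -13, -9]
  17 > parent -3 at index 1, swap → [-2, 17, -5, -3, -18, -16, -19, -13, -9]
  17 > parent -2 at index 0, swap → [17, -2, -5, -3, -18, -16, -19, -13, -9]
insert -11:
  append -11 at index 9 → [17, -2, -5, -3, -18, -16, -19, -13, -9, -11]
  -11 > parent -18 at index 4, swap → [17, -2, -5, -3, -11, -16, -19, -13, -9, -18]
extract-max → returns 17:
  remove root 17; move last element -18 to root → [-18, -2, -5, -3, -11, -16, -19, -13, -9]
  -18 vs larger child -2 at index 1, swap → [-2, -18, -5, -3, -11, -16, -19, -13, -9]
  -18 vs larger child -3 at index 3, swap → [-2, -3, -5, -18, -11, -16, -19, -13, -9]
  -18 vs larger child -9 at index 8, swap → [-2, -3, -5, -9, -11, -16, -19, -13, -18]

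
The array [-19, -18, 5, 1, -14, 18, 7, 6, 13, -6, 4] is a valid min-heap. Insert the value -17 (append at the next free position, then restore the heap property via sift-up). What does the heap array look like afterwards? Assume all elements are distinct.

[-19, -18, -17, 1, -14, 5, 7, 6, 13, -6, 4, 18]

append -17 at index 11 → [-19, -18, 5, 1, -14, 18, 7, 6, 13, -6, 4, -17]
-17 < parent 18 at index 5, swap → [-19, -18, 5, 1, -14, -17, 7, 6, 13, -6, 4, 18]
-17 < parent 5 at index 2, swap → [-19, -18, -17, 1, -14, 5, 7, 6, 13, -6, 4, 18]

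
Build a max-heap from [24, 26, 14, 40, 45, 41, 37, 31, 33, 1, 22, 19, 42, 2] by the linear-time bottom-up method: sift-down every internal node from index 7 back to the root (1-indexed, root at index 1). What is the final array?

[45, 40, 42, 33, 26, 41, 37, 31, 24, 1, 22, 19, 14, 2]

sift down from index 7: already satisfies heap property
sift down from index 6:
  41 vs larger child 42 at index 13, swap → [24, 26, 14, 40, 45, 42, 37, 31, 33, 1, 22, 19, 41, 2]
sift down from index 5: already satisfies heap property
sift down from index 4: already satisfies heap property
sift down from index 3:
  14 vs larger child 42 at index 6, swap → [24, 26, 42, 40, 45, 14, 37, 31, 33, 1, 22, 19, 41, 2]
  14 vs larger child 41 at index 13, swap → [24, 26, 42, 40, 45, 41, 37, 31, 33, 1, 22, 19, 14, 2]
sift down from index 2:
  26 vs larger child 45 at index 5, swap → [24, 45, 42, 40, 26, 41, 37, 31, 33, 1, 22, 19, 14, 2]
sift down from index 1:
  24 vs larger child 45 at index 2, swap → [45, 24, 42, 40, 26, 41, 37, 31, 33, 1, 22, 19, 14, 2]
  24 vs larger child 40 at index 4, swap → [45, 40, 42, 24, 26, 41, 37, 31, 33, 1, 22, 19, 14, 2]
  24 vs larger child 33 at index 9, swap → [45, 40, 42, 33, 26, 41, 37, 31, 24, 1, 22, 19, 14, 2]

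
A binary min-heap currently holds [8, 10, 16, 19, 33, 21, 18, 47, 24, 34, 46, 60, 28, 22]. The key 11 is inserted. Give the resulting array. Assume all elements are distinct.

append 11 at index 14 → [8, 10, 16, 19, 33, 21, 18, 47, 24, 34, 46, 60, 28, 22, 11]
11 < parent 18 at index 6, swap → [8, 10, 16, 19, 33, 21, 11, 47, 24, 34, 46, 60, 28, 22, 18]
11 < parent 16 at index 2, swap → [8, 10, 11, 19, 33, 21, 16, 47, 24, 34, 46, 60, 28, 22, 18]

[8, 10, 11, 19, 33, 21, 16, 47, 24, 34, 46, 60, 28, 22, 18]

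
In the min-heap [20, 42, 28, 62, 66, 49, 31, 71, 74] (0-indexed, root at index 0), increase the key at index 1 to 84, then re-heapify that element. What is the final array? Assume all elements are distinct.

set index 1 from 42 to 84 → [20, 84, 28, 62, 66, 49, 31, 71, 74]
84 vs smaller child 62 at index 3, swap → [20, 62, 28, 84, 66, 49, 31, 71, 74]
84 vs smaller child 71 at index 7, swap → [20, 62, 28, 71, 66, 49, 31, 84, 74]

[20, 62, 28, 71, 66, 49, 31, 84, 74]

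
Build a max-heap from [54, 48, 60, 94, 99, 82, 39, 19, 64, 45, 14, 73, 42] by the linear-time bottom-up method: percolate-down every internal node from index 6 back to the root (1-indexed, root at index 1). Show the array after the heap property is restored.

[99, 94, 82, 64, 48, 73, 39, 19, 54, 45, 14, 60, 42]

sift down from index 6: already satisfies heap property
sift down from index 5: already satisfies heap property
sift down from index 4: already satisfies heap property
sift down from index 3:
  60 vs larger child 82 at index 6, swap → [54, 48, 82, 94, 99, 60, 39, 19, 64, 45, 14, 73, 42]
  60 vs larger child 73 at index 12, swap → [54, 48, 82, 94, 99, 73, 39, 19, 64, 45, 14, 60, 42]
sift down from index 2:
  48 vs larger child 99 at index 5, swap → [54, 99, 82, 94, 48, 73, 39, 19, 64, 45, 14, 60, 42]
sift down from index 1:
  54 vs larger child 99 at index 2, swap → [99, 54, 82, 94, 48, 73, 39, 19, 64, 45, 14, 60, 42]
  54 vs larger child 94 at index 4, swap → [99, 94, 82, 54, 48, 73, 39, 19, 64, 45, 14, 60, 42]
  54 vs larger child 64 at index 9, swap → [99, 94, 82, 64, 48, 73, 39, 19, 54, 45, 14, 60, 42]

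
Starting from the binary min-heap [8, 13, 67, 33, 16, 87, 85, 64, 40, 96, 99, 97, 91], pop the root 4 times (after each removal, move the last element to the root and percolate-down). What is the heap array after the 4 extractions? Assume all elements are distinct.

extract-min #1 returns 8:
  remove root 8; move last element 91 to root → [91, 13, 67, 33, 16, 87, 85, 64, 40, 96, 99, 97]
  91 vs smaller child 13 at index 1, swap → [13, 91, 67, 33, 16, 87, 85, 64, 40, 96, 99, 97]
  91 vs smaller child 16 at index 4, swap → [13, 16, 67, 33, 91, 87, 85, 64, 40, 96, 99, 97]
extract-min #2 returns 13:
  remove root 13; move last element 97 to root → [97, 16, 67, 33, 91, 87, 85, 64, 40, 96, 99]
  97 vs smaller child 16 at index 1, swap → [16, 97, 67, 33, 91, 87, 85, 64, 40, 96, 99]
  97 vs smaller child 33 at index 3, swap → [16, 33, 67, 97, 91, 87, 85, 64, 40, 96, 99]
  97 vs smaller child 40 at index 8, swap → [16, 33, 67, 40, 91, 87, 85, 64, 97, 96, 99]
extract-min #3 returns 16:
  remove root 16; move last element 99 to root → [99, 33, 67, 40, 91, 87, 85, 64, 97, 96]
  99 vs smaller child 33 at index 1, swap → [33, 99, 67, 40, 91, 87, 85, 64, 97, 96]
  99 vs smaller child 40 at index 3, swap → [33, 40, 67, 99, 91, 87, 85, 64, 97, 96]
  99 vs smaller child 64 at index 7, swap → [33, 40, 67, 64, 91, 87, 85, 99, 97, 96]
extract-min #4 returns 33:
  remove root 33; move last element 96 to root → [96, 40, 67, 64, 91, 87, 85, 99, 97]
  96 vs smaller child 40 at index 1, swap → [40, 96, 67, 64, 91, 87, 85, 99, 97]
  96 vs smaller child 64 at index 3, swap → [40, 64, 67, 96, 91, 87, 85, 99, 97]

[40, 64, 67, 96, 91, 87, 85, 99, 97]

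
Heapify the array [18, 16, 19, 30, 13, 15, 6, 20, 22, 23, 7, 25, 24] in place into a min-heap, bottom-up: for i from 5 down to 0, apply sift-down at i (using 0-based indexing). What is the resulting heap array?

sift down from index 5: already satisfies heap property
sift down from index 4:
  13 vs smaller child 7 at index 10, swap → [18, 16, 19, 30, 7, 15, 6, 20, 22, 23, 13, 25, 24]
sift down from index 3:
  30 vs smaller child 20 at index 7, swap → [18, 16, 19, 20, 7, 15, 6, 30, 22, 23, 13, 25, 24]
sift down from index 2:
  19 vs smaller child 6 at index 6, swap → [18, 16, 6, 20, 7, 15, 19, 30, 22, 23, 13, 25, 24]
sift down from index 1:
  16 vs smaller child 7 at index 4, swap → [18, 7, 6, 20, 16, 15, 19, 30, 22, 23, 13, 25, 24]
  16 vs smaller child 13 at index 10, swap → [18, 7, 6, 20, 13, 15, 19, 30, 22, 23, 16, 25, 24]
sift down from index 0:
  18 vs smaller child 6 at index 2, swap → [6, 7, 18, 20, 13, 15, 19, 30, 22, 23, 16, 25, 24]
  18 vs smaller child 15 at index 5, swap → [6, 7, 15, 20, 13, 18, 19, 30, 22, 23, 16, 25, 24]

[6, 7, 15, 20, 13, 18, 19, 30, 22, 23, 16, 25, 24]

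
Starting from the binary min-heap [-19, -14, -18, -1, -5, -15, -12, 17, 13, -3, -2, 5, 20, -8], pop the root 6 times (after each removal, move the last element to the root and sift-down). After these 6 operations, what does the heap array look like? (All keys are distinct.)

[-5, -3, -2, -1, 13, 5, 20, 17]

extract-min #1 returns -19:
  remove root -19; move last element -8 to root → [-8, -14, -18, -1, -5, -15, -12, 17, 13, -3, -2, 5, 20]
  -8 vs smaller child -18 at index 2, swap → [-18, -14, -8, -1, -5, -15, -12, 17, 13, -3, -2, 5, 20]
  -8 vs smaller child -15 at index 5, swap → [-18, -14, -15, -1, -5, -8, -12, 17, 13, -3, -2, 5, 20]
extract-min #2 returns -18:
  remove root -18; move last element 20 to root → [20, -14, -15, -1, -5, -8, -12, 17, 13, -3, -2, 5]
  20 vs smaller child -15 at index 2, swap → [-15, -14, 20, -1, -5, -8, -12, 17, 13, -3, -2, 5]
  20 vs smaller child -12 at index 6, swap → [-15, -14, -12, -1, -5, -8, 20, 17, 13, -3, -2, 5]
extract-min #3 returns -15:
  remove root -15; move last element 5 to root → [5, -14, -12, -1, -5, -8, 20, 17, 13, -3, -2]
  5 vs smaller child -14 at index 1, swap → [-14, 5, -12, -1, -5, -8, 20, 17, 13, -3, -2]
  5 vs smaller child -5 at index 4, swap → [-14, -5, -12, -1, 5, -8, 20, 17, 13, -3, -2]
  5 vs smaller child -3 at index 9, swap → [-14, -5, -12, -1, -3, -8, 20, 17, 13, 5, -2]
extract-min #4 returns -14:
  remove root -14; move last element -2 to root → [-2, -5, -12, -1, -3, -8, 20, 17, 13, 5]
  -2 vs smaller child -12 at index 2, swap → [-12, -5, -2, -1, -3, -8, 20, 17, 13, 5]
  -2 vs smaller child -8 at index 5, swap → [-12, -5, -8, -1, -3, -2, 20, 17, 13, 5]
extract-min #5 returns -12:
  remove root -12; move last element 5 to root → [5, -5, -8, -1, -3, -2, 20, 17, 13]
  5 vs smaller child -8 at index 2, swap → [-8, -5, 5, -1, -3, -2, 20, 17, 13]
  5 vs smaller child -2 at index 5, swap → [-8, -5, -2, -1, -3, 5, 20, 17, 13]
extract-min #6 returns -8:
  remove root -8; move last element 13 to root → [13, -5, -2, -1, -3, 5, 20, 17]
  13 vs smaller child -5 at index 1, swap → [-5, 13, -2, -1, -3, 5, 20, 17]
  13 vs smaller child -3 at index 4, swap → [-5, -3, -2, -1, 13, 5, 20, 17]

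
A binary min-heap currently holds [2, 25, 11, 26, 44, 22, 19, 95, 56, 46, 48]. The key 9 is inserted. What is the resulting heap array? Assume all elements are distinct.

[2, 25, 9, 26, 44, 11, 19, 95, 56, 46, 48, 22]

append 9 at index 11 → [2, 25, 11, 26, 44, 22, 19, 95, 56, 46, 48, 9]
9 < parent 22 at index 5, swap → [2, 25, 11, 26, 44, 9, 19, 95, 56, 46, 48, 22]
9 < parent 11 at index 2, swap → [2, 25, 9, 26, 44, 11, 19, 95, 56, 46, 48, 22]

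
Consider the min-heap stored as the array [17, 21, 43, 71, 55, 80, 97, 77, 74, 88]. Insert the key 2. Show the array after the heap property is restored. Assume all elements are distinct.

[2, 17, 43, 71, 21, 80, 97, 77, 74, 88, 55]

append 2 at index 10 → [17, 21, 43, 71, 55, 80, 97, 77, 74, 88, 2]
2 < parent 55 at index 4, swap → [17, 21, 43, 71, 2, 80, 97, 77, 74, 88, 55]
2 < parent 21 at index 1, swap → [17, 2, 43, 71, 21, 80, 97, 77, 74, 88, 55]
2 < parent 17 at index 0, swap → [2, 17, 43, 71, 21, 80, 97, 77, 74, 88, 55]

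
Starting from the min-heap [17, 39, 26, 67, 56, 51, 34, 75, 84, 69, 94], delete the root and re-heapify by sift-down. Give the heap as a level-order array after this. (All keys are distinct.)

[26, 39, 34, 67, 56, 51, 94, 75, 84, 69]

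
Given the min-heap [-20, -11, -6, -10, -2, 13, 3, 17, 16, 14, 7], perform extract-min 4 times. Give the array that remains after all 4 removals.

[-2, 7, 3, 17, 14, 13, 16]

extract-min #1 returns -20:
  remove root -20; move last element 7 to root → [7, -11, -6, -10, -2, 13, 3, 17, 16, 14]
  7 vs smaller child -11 at index 1, swap → [-11, 7, -6, -10, -2, 13, 3, 17, 16, 14]
  7 vs smaller child -10 at index 3, swap → [-11, -10, -6, 7, -2, 13, 3, 17, 16, 14]
extract-min #2 returns -11:
  remove root -11; move last element 14 to root → [14, -10, -6, 7, -2, 13, 3, 17, 16]
  14 vs smaller child -10 at index 1, swap → [-10, 14, -6, 7, -2, 13, 3, 17, 16]
  14 vs smaller child -2 at index 4, swap → [-10, -2, -6, 7, 14, 13, 3, 17, 16]
extract-min #3 returns -10:
  remove root -10; move last element 16 to root → [16, -2, -6, 7, 14, 13, 3, 17]
  16 vs smaller child -6 at index 2, swap → [-6, -2, 16, 7, 14, 13, 3, 17]
  16 vs smaller child 3 at index 6, swap → [-6, -2, 3, 7, 14, 13, 16, 17]
extract-min #4 returns -6:
  remove root -6; move last element 17 to root → [17, -2, 3, 7, 14, 13, 16]
  17 vs smaller child -2 at index 1, swap → [-2, 17, 3, 7, 14, 13, 16]
  17 vs smaller child 7 at index 3, swap → [-2, 7, 3, 17, 14, 13, 16]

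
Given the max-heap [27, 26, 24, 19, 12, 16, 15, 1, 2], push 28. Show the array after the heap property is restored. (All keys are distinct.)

[28, 27, 24, 19, 26, 16, 15, 1, 2, 12]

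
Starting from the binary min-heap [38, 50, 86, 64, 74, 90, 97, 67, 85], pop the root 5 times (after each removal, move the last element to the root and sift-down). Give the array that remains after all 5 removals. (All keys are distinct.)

extract-min #1 returns 38:
  remove root 38; move last element 85 to root → [85, 50, 86, 64, 74, 90, 97, 67]
  85 vs smaller child 50 at index 1, swap → [50, 85, 86, 64, 74, 90, 97, 67]
  85 vs smaller child 64 at index 3, swap → [50, 64, 86, 85, 74, 90, 97, 67]
  85 vs only child 67 at index 7, swap → [50, 64, 86, 67, 74, 90, 97, 85]
extract-min #2 returns 50:
  remove root 50; move last element 85 to root → [85, 64, 86, 67, 74, 90, 97]
  85 vs smaller child 64 at index 1, swap → [64, 85, 86, 67, 74, 90, 97]
  85 vs smaller child 67 at index 3, swap → [64, 67, 86, 85, 74, 90, 97]
extract-min #3 returns 64:
  remove root 64; move last element 97 to root → [97, 67, 86, 85, 74, 90]
  97 vs smaller child 67 at index 1, swap → [67, 97, 86, 85, 74, 90]
  97 vs smaller child 74 at index 4, swap → [67, 74, 86, 85, 97, 90]
extract-min #4 returns 67:
  remove root 67; move last element 90 to root → [90, 74, 86, 85, 97]
  90 vs smaller child 74 at index 1, swap → [74, 90, 86, 85, 97]
  90 vs smaller child 85 at index 3, swap → [74, 85, 86, 90, 97]
extract-min #5 returns 74:
  remove root 74; move last element 97 to root → [97, 85, 86, 90]
  97 vs smaller child 85 at index 1, swap → [85, 97, 86, 90]
  97 vs only child 90 at index 3, swap → [85, 90, 86, 97]

[85, 90, 86, 97]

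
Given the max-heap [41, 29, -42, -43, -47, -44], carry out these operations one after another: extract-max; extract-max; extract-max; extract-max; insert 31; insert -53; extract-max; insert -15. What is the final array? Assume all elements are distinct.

[-15, -44, -53, -47]

extract-max → returns 41:
  remove root 41; move last element -44 to root → [-44, 29, -42, -43, -47]
  -44 vs larger child 29 at index 1, swap → [29, -44, -42, -43, -47]
  -44 vs larger child -43 at index 3, swap → [29, -43, -42, -44, -47]
extract-max → returns 29:
  remove root 29; move last element -47 to root → [-47, -43, -42, -44]
  -47 vs larger child -42 at index 2, swap → [-42, -43, -47, -44]
extract-max → returns -42:
  remove root -42; move last element -44 to root → [-44, -43, -47]
  -44 vs larger child -43 at index 1, swap → [-43, -44, -47]
extract-max → returns -43:
  remove root -43; move last element -47 to root → [-47, -44]
  -47 vs only child -44 at index 1, swap → [-44, -47]
insert 31:
  append 31 at index 2 → [-44, -47, 31]
  31 > parent -44 at index 0, swap → [31, -47, -44]
insert -53:
  append -53 at index 3 → [31, -47, -44, -53] (no swap needed)
extract-max → returns 31:
  remove root 31; move last element -53 to root → [-53, -47, -44]
  -53 vs larger child -44 at index 2, swap → [-44, -47, -53]
insert -15:
  append -15 at index 3 → [-44, -47, -53, -15]
  -15 > parent -47 at index 1, swap → [-44, -15, -53, -47]
  -15 > parent -44 at index 0, swap → [-15, -44, -53, -47]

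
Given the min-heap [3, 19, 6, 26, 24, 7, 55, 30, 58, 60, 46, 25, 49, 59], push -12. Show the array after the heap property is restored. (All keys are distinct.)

[-12, 19, 3, 26, 24, 7, 6, 30, 58, 60, 46, 25, 49, 59, 55]

append -12 at index 14 → [3, 19, 6, 26, 24, 7, 55, 30, 58, 60, 46, 25, 49, 59, -12]
-12 < parent 55 at index 6, swap → [3, 19, 6, 26, 24, 7, -12, 30, 58, 60, 46, 25, 49, 59, 55]
-12 < parent 6 at index 2, swap → [3, 19, -12, 26, 24, 7, 6, 30, 58, 60, 46, 25, 49, 59, 55]
-12 < parent 3 at index 0, swap → [-12, 19, 3, 26, 24, 7, 6, 30, 58, 60, 46, 25, 49, 59, 55]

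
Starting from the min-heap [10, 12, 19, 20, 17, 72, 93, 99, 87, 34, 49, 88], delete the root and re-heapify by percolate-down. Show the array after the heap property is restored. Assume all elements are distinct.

[12, 17, 19, 20, 34, 72, 93, 99, 87, 88, 49]

remove root 10; move last element 88 to root → [88, 12, 19, 20, 17, 72, 93, 99, 87, 34, 49]
88 vs smaller child 12 at index 1, swap → [12, 88, 19, 20, 17, 72, 93, 99, 87, 34, 49]
88 vs smaller child 17 at index 4, swap → [12, 17, 19, 20, 88, 72, 93, 99, 87, 34, 49]
88 vs smaller child 34 at index 9, swap → [12, 17, 19, 20, 34, 72, 93, 99, 87, 88, 49]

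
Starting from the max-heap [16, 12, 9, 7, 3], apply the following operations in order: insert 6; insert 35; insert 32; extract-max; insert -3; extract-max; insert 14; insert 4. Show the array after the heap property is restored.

[16, 14, 9, 12, 3, 6, -3, 7, 4]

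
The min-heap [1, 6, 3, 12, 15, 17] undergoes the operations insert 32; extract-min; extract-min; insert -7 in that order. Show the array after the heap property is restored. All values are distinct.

insert 32:
  append 32 at index 6 → [1, 6, 3, 12, 15, 17, 32] (no swap needed)
extract-min → returns 1:
  remove root 1; move last element 32 to root → [32, 6, 3, 12, 15, 17]
  32 vs smaller child 3 at index 2, swap → [3, 6, 32, 12, 15, 17]
  32 vs only child 17 at index 5, swap → [3, 6, 17, 12, 15, 32]
extract-min → returns 3:
  remove root 3; move last element 32 to root → [32, 6, 17, 12, 15]
  32 vs smaller child 6 at index 1, swap → [6, 32, 17, 12, 15]
  32 vs smaller child 12 at index 3, swap → [6, 12, 17, 32, 15]
insert -7:
  append -7 at index 5 → [6, 12, 17, 32, 15, -7]
  -7 < parent 17 at index 2, swap → [6, 12, -7, 32, 15, 17]
  -7 < parent 6 at index 0, swap → [-7, 12, 6, 32, 15, 17]

[-7, 12, 6, 32, 15, 17]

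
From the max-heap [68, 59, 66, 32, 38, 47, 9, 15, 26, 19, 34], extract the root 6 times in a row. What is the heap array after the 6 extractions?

extract-max #1 returns 68:
  remove root 68; move last element 34 to root → [34, 59, 66, 32, 38, 47, 9, 15, 26, 19]
  34 vs larger child 66 at index 2, swap → [66, 59, 34, 32, 38, 47, 9, 15, 26, 19]
  34 vs larger child 47 at index 5, swap → [66, 59, 47, 32, 38, 34, 9, 15, 26, 19]
extract-max #2 returns 66:
  remove root 66; move last element 19 to root → [19, 59, 47, 32, 38, 34, 9, 15, 26]
  19 vs larger child 59 at index 1, swap → [59, 19, 47, 32, 38, 34, 9, 15, 26]
  19 vs larger child 38 at index 4, swap → [59, 38, 47, 32, 19, 34, 9, 15, 26]
extract-max #3 returns 59:
  remove root 59; move last element 26 to root → [26, 38, 47, 32, 19, 34, 9, 15]
  26 vs larger child 47 at index 2, swap → [47, 38, 26, 32, 19, 34, 9, 15]
  26 vs larger child 34 at index 5, swap → [47, 38, 34, 32, 19, 26, 9, 15]
extract-max #4 returns 47:
  remove root 47; move last element 15 to root → [15, 38, 34, 32, 19, 26, 9]
  15 vs larger child 38 at index 1, swap → [38, 15, 34, 32, 19, 26, 9]
  15 vs larger child 32 at index 3, swap → [38, 32, 34, 15, 19, 26, 9]
extract-max #5 returns 38:
  remove root 38; move last element 9 to root → [9, 32, 34, 15, 19, 26]
  9 vs larger child 34 at index 2, swap → [34, 32, 9, 15, 19, 26]
  9 vs only child 26 at index 5, swap → [34, 32, 26, 15, 19, 9]
extract-max #6 returns 34:
  remove root 34; move last element 9 to root → [9, 32, 26, 15, 19]
  9 vs larger child 32 at index 1, swap → [32, 9, 26, 15, 19]
  9 vs larger child 19 at index 4, swap → [32, 19, 26, 15, 9]

[32, 19, 26, 15, 9]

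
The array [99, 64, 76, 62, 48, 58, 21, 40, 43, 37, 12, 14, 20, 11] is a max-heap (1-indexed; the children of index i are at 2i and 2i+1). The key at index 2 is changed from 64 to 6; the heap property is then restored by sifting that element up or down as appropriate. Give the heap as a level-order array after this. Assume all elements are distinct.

[99, 62, 76, 43, 48, 58, 21, 40, 6, 37, 12, 14, 20, 11]

set index 2 from 64 to 6 → [99, 6, 76, 62, 48, 58, 21, 40, 43, 37, 12, 14, 20, 11]
6 vs larger child 62 at index 4, swap → [99, 62, 76, 6, 48, 58, 21, 40, 43, 37, 12, 14, 20, 11]
6 vs larger child 43 at index 9, swap → [99, 62, 76, 43, 48, 58, 21, 40, 6, 37, 12, 14, 20, 11]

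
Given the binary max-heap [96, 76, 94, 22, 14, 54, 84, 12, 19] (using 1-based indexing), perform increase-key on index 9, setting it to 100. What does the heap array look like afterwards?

[100, 96, 94, 76, 14, 54, 84, 12, 22]

set index 9 from 19 to 100 → [96, 76, 94, 22, 14, 54, 84, 12, 100]
100 > parent 22 at index 4, swap → [96, 76, 94, 100, 14, 54, 84, 12, 22]
100 > parent 76 at index 2, swap → [96, 100, 94, 76, 14, 54, 84, 12, 22]
100 > parent 96 at index 1, swap → [100, 96, 94, 76, 14, 54, 84, 12, 22]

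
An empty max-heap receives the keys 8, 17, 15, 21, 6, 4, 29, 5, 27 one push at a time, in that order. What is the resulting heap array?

Insert 8:
  append 8 at index 0 → [8] (no swap needed)
Insert 17:
  append 17 at index 1 → [8, 17]
  17 > parent 8 at index 0, swap → [17, 8]
Insert 15:
  append 15 at index 2 → [17, 8, 15] (no swap needed)
Insert 21:
  append 21 at index 3 → [17, 8, 15, 21]
  21 > parent 8 at index 1, swap → [17, 21, 15, 8]
  21 > parent 17 at index 0, swap → [21, 17, 15, 8]
Insert 6:
  append 6 at index 4 → [21, 17, 15, 8, 6] (no swap needed)
Insert 4:
  append 4 at index 5 → [21, 17, 15, 8, 6, 4] (no swap needed)
Insert 29:
  append 29 at index 6 → [21, 17, 15, 8, 6, 4, 29]
  29 > parent 15 at index 2, swap → [21, 17, 29, 8, 6, 4, 15]
  29 > parent 21 at index 0, swap → [29, 17, 21, 8, 6, 4, 15]
Insert 5:
  append 5 at index 7 → [29, 17, 21, 8, 6, 4, 15, 5] (no swap needed)
Insert 27:
  append 27 at index 8 → [29, 17, 21, 8, 6, 4, 15, 5, 27]
  27 > parent 8 at index 3, swap → [29, 17, 21, 27, 6, 4, 15, 5, 8]
  27 > parent 17 at index 1, swap → [29, 27, 21, 17, 6, 4, 15, 5, 8]

[29, 27, 21, 17, 6, 4, 15, 5, 8]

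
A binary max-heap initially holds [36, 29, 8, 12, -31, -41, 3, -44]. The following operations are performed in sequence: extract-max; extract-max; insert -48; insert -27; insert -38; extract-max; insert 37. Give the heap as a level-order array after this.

[37, 8, -38, 3, -31, -41, -48, -44, -27]

extract-max → returns 36:
  remove root 36; move last element -44 to root → [-44, 29, 8, 12, -31, -41, 3]
  -44 vs larger child 29 at index 1, swap → [29, -44, 8, 12, -31, -41, 3]
  -44 vs larger child 12 at index 3, swap → [29, 12, 8, -44, -31, -41, 3]
extract-max → returns 29:
  remove root 29; move last element 3 to root → [3, 12, 8, -44, -31, -41]
  3 vs larger child 12 at index 1, swap → [12, 3, 8, -44, -31, -41]
insert -48:
  append -48 at index 6 → [12, 3, 8, -44, -31, -41, -48] (no swap needed)
insert -27:
  append -27 at index 7 → [12, 3, 8, -44, -31, -41, -48, -27]
  -27 > parent -44 at index 3, swap → [12, 3, 8, -27, -31, -41, -48, -44]
insert -38:
  append -38 at index 8 → [12, 3, 8, -27, -31, -41, -48, -44, -38] (no swap needed)
extract-max → returns 12:
  remove root 12; move last element -38 to root → [-38, 3, 8, -27, -31, -41, -48, -44]
  -38 vs larger child 8 at index 2, swap → [8, 3, -38, -27, -31, -41, -48, -44]
insert 37:
  append 37 at index 8 → [8, 3, -38, -27, -31, -41, -48, -44, 37]
  37 > parent -27 at index 3, swap → [8, 3, -38, 37, -31, -41, -48, -44, -27]
  37 > parent 3 at index 1, swap → [8, 37, -38, 3, -31, -41, -48, -44, -27]
  37 > parent 8 at index 0, swap → [37, 8, -38, 3, -31, -41, -48, -44, -27]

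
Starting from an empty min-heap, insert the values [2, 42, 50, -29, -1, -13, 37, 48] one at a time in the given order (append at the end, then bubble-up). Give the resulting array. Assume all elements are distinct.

Insert 2:
  append 2 at index 0 → [2] (no swap needed)
Insert 42:
  append 42 at index 1 → [2, 42] (no swap needed)
Insert 50:
  append 50 at index 2 → [2, 42, 50] (no swap needed)
Insert -29:
  append -29 at index 3 → [2, 42, 50, -29]
  -29 < parent 42 at index 1, swap → [2, -29, 50, 42]
  -29 < parent 2 at index 0, swap → [-29, 2, 50, 42]
Insert -1:
  append -1 at index 4 → [-29, 2, 50, 42, -1]
  -1 < parent 2 at index 1, swap → [-29, -1, 50, 42, 2]
Insert -13:
  append -13 at index 5 → [-29, -1, 50, 42, 2, -13]
  -13 < parent 50 at index 2, swap → [-29, -1, -13, 42, 2, 50]
Insert 37:
  append 37 at index 6 → [-29, -1, -13, 42, 2, 50, 37] (no swap needed)
Insert 48:
  append 48 at index 7 → [-29, -1, -13, 42, 2, 50, 37, 48] (no swap needed)

[-29, -1, -13, 42, 2, 50, 37, 48]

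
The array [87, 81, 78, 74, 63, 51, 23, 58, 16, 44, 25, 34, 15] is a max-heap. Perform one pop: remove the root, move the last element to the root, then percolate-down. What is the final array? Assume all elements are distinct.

remove root 87; move last element 15 to root → [15, 81, 78, 74, 63, 51, 23, 58, 16, 44, 25, 34]
15 vs larger child 81 at index 1, swap → [81, 15, 78, 74, 63, 51, 23, 58, 16, 44, 25, 34]
15 vs larger child 74 at index 3, swap → [81, 74, 78, 15, 63, 51, 23, 58, 16, 44, 25, 34]
15 vs larger child 58 at index 7, swap → [81, 74, 78, 58, 63, 51, 23, 15, 16, 44, 25, 34]

[81, 74, 78, 58, 63, 51, 23, 15, 16, 44, 25, 34]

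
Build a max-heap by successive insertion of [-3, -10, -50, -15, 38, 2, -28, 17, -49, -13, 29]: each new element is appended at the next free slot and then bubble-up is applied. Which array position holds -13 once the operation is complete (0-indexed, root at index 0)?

9

Insert -3:
  append -3 at index 0 → [-3] (no swap needed)
Insert -10:
  append -10 at index 1 → [-3, -10] (no swap needed)
Insert -50:
  append -50 at index 2 → [-3, -10, -50] (no swap needed)
Insert -15:
  append -15 at index 3 → [-3, -10, -50, -15] (no swap needed)
Insert 38:
  append 38 at index 4 → [-3, -10, -50, -15, 38]
  38 > parent -10 at index 1, swap → [-3, 38, -50, -15, -10]
  38 > parent -3 at index 0, swap → [38, -3, -50, -15, -10]
Insert 2:
  append 2 at index 5 → [38, -3, -50, -15, -10, 2]
  2 > parent -50 at index 2, swap → [38, -3, 2, -15, -10, -50]
Insert -28:
  append -28 at index 6 → [38, -3, 2, -15, -10, -50, -28] (no swap needed)
Insert 17:
  append 17 at index 7 → [38, -3, 2, -15, -10, -50, -28, 17]
  17 > parent -15 at index 3, swap → [38, -3, 2, 17, -10, -50, -28, -15]
  17 > parent -3 at index 1, swap → [38, 17, 2, -3, -10, -50, -28, -15]
Insert -49:
  append -49 at index 8 → [38, 17, 2, -3, -10, -50, -28, -15, -49] (no swap needed)
Insert -13:
  append -13 at index 9 → [38, 17, 2, -3, -10, -50, -28, -15, -49, -13] (no swap needed)
Insert 29:
  append 29 at index 10 → [38, 17, 2, -3, -10, -50, -28, -15, -49, -13, 29]
  29 > parent -10 at index 4, swap → [38, 17, 2, -3, 29, -50, -28, -15, -49, -13, -10]
  29 > parent 17 at index 1, swap → [38, 29, 2, -3, 17, -50, -28, -15, -49, -13, -10]
resulting array: [38, 29, 2, -3, 17, -50, -28, -15, -49, -13, -10]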